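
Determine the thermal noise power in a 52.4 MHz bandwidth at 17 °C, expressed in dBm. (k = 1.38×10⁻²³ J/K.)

T = 17 °C + 273.15 = 290.15 K
P_n = kTB = 1.38×10⁻²³ × 290.15 × 5.24×10⁷ = 2.10×10⁻¹³ W
In dBm: 10 log₁₀(2.10×10⁻¹³ / 10⁻³) = −96.8 dBm

−96.8 dBm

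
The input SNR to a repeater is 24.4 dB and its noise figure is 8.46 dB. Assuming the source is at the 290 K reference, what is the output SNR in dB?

By definition F = SNR_in/SNR_out, so in dB: SNR_out = SNR_in − NF
SNR_out = 24.4 − 8.46 = 15.94 dB

15.94 dB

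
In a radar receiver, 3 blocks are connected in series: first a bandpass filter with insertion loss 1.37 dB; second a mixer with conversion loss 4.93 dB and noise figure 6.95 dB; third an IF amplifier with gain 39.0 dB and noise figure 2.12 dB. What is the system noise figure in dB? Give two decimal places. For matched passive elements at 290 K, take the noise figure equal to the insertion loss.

9.77 dB

Convert to linear (a loss of L dB is a gain of −L dB): F_i = 10^(NF_i/10), G_i = 10^(G_i,dB/10)
  Stage 1: F_1 = 10^(1.37/10) = 1.371, G_1 = 10^(−1.37/10) = 0.7295
  Stage 2: F_2 = 10^(6.95/10) = 4.955, G_2 = 10^(−4.93/10) = 0.3214
  Stage 3: F_3 = 10^(2.12/10) = 1.629, G_3 = 10^(39.0/10) = 7943
Friis cascade:
  F = 1.371 + (4.955 − 1)/0.7295 + (1.629 − 1)/0.2344 = 9.476
NF = 10 log₁₀(9.476) = 9.77 dB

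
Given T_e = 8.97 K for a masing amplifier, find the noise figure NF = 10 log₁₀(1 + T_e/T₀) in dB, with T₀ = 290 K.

F = 1 + T_e/T₀ = 1 + 8.97/290 = 1.03093
NF = 10 log₁₀(1.03093) = 0.132 dB

0.132 dB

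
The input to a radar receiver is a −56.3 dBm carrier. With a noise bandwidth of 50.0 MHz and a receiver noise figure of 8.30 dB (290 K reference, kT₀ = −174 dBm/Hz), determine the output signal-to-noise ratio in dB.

32.4 dB

Noise floor: N = −174 + 10 log₁₀(B) + NF
10 log₁₀(5.00×10⁷) = 76.99 dB
N = −174 + 76.99 + 8.30 = −88.71 dBm
SNR = P_sig − N = −56.3 − (−88.71) = 32.41 dB → 32.4 dB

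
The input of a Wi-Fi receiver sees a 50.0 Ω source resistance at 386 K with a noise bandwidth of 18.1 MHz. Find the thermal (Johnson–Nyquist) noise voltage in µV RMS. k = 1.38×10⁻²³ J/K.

V_n = √(4kTRB)
4kTRB = 4 × 1.38×10⁻²³ × 386 × 5.00×10¹ × 1.81×10⁷ = 1.93×10⁻¹¹ V²
V_n = √(1.93×10⁻¹¹) = 4.39×10⁻⁶ V = 4.39 µV

4.39 µV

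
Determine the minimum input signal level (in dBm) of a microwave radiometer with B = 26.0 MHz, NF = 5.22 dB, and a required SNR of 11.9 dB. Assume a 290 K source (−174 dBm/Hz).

−82.7 dBm

Sensitivity = −174 + 10 log₁₀(B) + NF + SNR_min
= −174 + 74.15 + 5.22 + 11.9
= −82.73 dBm → −82.7 dBm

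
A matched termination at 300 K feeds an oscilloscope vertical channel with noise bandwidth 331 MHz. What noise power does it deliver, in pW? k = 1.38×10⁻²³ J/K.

P_n = kTB = 1.38×10⁻²³ × 300 × 3.31×10⁸ = 1.37×10⁻¹² W = 1.37 pW

1.37 pW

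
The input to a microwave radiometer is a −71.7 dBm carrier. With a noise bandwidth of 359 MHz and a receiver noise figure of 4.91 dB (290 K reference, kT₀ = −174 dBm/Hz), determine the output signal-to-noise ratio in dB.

11.8 dB

Noise floor: N = −174 + 10 log₁₀(B) + NF
10 log₁₀(3.59×10⁸) = 85.55 dB
N = −174 + 85.55 + 4.91 = −83.54 dBm
SNR = P_sig − N = −71.7 − (−83.54) = 11.84 dB → 11.8 dB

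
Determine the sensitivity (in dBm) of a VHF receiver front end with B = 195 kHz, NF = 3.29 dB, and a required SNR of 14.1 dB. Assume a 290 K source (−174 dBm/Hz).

−103.7 dBm

Sensitivity = −174 + 10 log₁₀(B) + NF + SNR_min
= −174 + 52.9 + 3.29 + 14.1
= −103.71 dBm → −103.7 dBm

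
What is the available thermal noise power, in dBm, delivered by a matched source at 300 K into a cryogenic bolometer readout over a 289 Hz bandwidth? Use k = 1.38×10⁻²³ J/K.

P_n = kTB = 1.38×10⁻²³ × 300 × 2.89×10² = 1.20×10⁻¹⁸ W
In dBm: 10 log₁₀(1.20×10⁻¹⁸ / 10⁻³) = −149.2 dBm

−149.2 dBm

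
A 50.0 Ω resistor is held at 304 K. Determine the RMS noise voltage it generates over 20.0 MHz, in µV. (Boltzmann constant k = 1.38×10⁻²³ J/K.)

4.10 µV

V_n = √(4kTRB)
4kTRB = 4 × 1.38×10⁻²³ × 304 × 5.00×10¹ × 2.00×10⁷ = 1.68×10⁻¹¹ V²
V_n = √(1.68×10⁻¹¹) = 4.10×10⁻⁶ V = 4.10 µV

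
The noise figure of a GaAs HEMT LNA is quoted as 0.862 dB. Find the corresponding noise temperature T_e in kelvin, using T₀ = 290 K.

F = 10^(0.862/10) = 1.21955
T_e = (F − 1)·T₀ = (1.21955 − 1) × 290 = 63.7 K

63.7 K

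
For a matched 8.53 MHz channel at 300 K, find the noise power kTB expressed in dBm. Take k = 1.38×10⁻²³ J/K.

−104.5 dBm

P_n = kTB = 1.38×10⁻²³ × 300 × 8.53×10⁶ = 3.53×10⁻¹⁴ W
In dBm: 10 log₁₀(3.53×10⁻¹⁴ / 10⁻³) = −104.5 dBm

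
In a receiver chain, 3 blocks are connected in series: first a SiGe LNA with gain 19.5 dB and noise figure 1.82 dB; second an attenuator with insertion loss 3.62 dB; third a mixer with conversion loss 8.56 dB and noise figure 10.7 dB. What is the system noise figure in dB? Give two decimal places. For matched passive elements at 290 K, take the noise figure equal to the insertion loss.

2.58 dB

Convert to linear (a loss of L dB is a gain of −L dB): F_i = 10^(NF_i/10), G_i = 10^(G_i,dB/10)
  Stage 1: F_1 = 10^(1.82/10) = 1.521, G_1 = 10^(19.5/10) = 89.13
  Stage 2: F_2 = 10^(3.62/10) = 2.301, G_2 = 10^(−3.62/10) = 0.4345
  Stage 3: F_3 = 10^(10.7/10) = 11.75, G_3 = 10^(−8.56/10) = 0.1393
Friis cascade:
  F = 1.521 + (2.301 − 1)/89.13 + (11.75 − 1)/38.73 = 1.813
NF = 10 log₁₀(1.813) = 2.58 dB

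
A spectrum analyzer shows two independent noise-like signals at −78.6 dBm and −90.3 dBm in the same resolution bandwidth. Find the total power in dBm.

−78.3 dBm

Convert to linear, add, convert back:
P₁ = 1.38×10⁻¹¹ W, P₂ = 9.33×10⁻¹³ W
P_tot = 1.47×10⁻¹¹ W → 10 log₁₀(P_tot / 10⁻³) = −78.3 dBm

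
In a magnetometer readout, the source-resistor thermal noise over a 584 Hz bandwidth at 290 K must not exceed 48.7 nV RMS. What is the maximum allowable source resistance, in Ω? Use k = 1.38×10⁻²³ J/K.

254 Ω

Johnson–Nyquist: V_n = √(4kTRB) ⇒ R = V_n² / (4kTB)
4kTB = 4 × 1.38×10⁻²³ × 290 × 5.84×10² = 9.35×10⁻¹⁸
R = (4.87×10⁻⁸)² / 9.35×10⁻¹⁸ = 2.54×10² Ω = 254 Ω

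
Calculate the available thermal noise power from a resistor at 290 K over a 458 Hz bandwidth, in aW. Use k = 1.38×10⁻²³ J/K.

P_n = kTB = 1.38×10⁻²³ × 290 × 4.58×10² = 1.83×10⁻¹⁸ W = 1.83 aW

1.83 aW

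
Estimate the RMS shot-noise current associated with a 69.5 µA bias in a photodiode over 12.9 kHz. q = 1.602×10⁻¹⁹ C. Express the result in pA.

536 pA

I_n = √(2qI·B)
2qI·B = 2 × 1.602×10⁻¹⁹ × 6.95×10⁻⁵ × 1.29×10⁴ = 2.87×10⁻¹⁹ A²
I_n = √(2.87×10⁻¹⁹) = 5.36×10⁻¹⁰ A = 536 pA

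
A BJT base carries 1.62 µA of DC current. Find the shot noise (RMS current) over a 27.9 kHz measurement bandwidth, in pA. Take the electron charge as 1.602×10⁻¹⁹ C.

120 pA

I_n = √(2qI·B)
2qI·B = 2 × 1.602×10⁻¹⁹ × 1.62×10⁻⁶ × 2.79×10⁴ = 1.45×10⁻²⁰ A²
I_n = √(1.45×10⁻²⁰) = 1.20×10⁻¹⁰ A = 120 pA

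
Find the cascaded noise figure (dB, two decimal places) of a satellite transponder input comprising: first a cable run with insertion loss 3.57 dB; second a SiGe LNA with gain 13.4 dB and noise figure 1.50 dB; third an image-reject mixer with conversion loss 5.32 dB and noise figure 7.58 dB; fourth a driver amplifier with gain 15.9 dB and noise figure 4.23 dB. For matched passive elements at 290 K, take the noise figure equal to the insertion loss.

Convert to linear (a loss of L dB is a gain of −L dB): F_i = 10^(NF_i/10), G_i = 10^(G_i,dB/10)
  Stage 1: F_1 = 10^(3.57/10) = 2.275, G_1 = 10^(−3.57/10) = 0.4395
  Stage 2: F_2 = 10^(1.50/10) = 1.413, G_2 = 10^(13.4/10) = 21.88
  Stage 3: F_3 = 10^(7.58/10) = 5.728, G_3 = 10^(−5.32/10) = 0.2938
  Stage 4: F_4 = 10^(4.23/10) = 2.649, G_4 = 10^(15.9/10) = 38.90
Friis cascade:
  F = 2.275 + (1.413 − 1)/0.4395 + (5.728 − 1)/9.616 + (2.649 − 1)/2.825 = 4.289
NF = 10 log₁₀(4.289) = 6.32 dB

6.32 dB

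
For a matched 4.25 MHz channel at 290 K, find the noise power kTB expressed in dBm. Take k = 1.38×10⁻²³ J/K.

P_n = kTB = 1.38×10⁻²³ × 290 × 4.25×10⁶ = 1.70×10⁻¹⁴ W
In dBm: 10 log₁₀(1.70×10⁻¹⁴ / 10⁻³) = −107.7 dBm

−107.7 dBm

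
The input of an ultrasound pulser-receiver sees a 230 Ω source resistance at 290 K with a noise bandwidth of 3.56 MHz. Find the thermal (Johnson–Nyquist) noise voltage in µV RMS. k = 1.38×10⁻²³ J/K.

3.62 µV

V_n = √(4kTRB)
4kTRB = 4 × 1.38×10⁻²³ × 290 × 2.30×10² × 3.56×10⁶ = 1.31×10⁻¹¹ V²
V_n = √(1.31×10⁻¹¹) = 3.62×10⁻⁶ V = 3.62 µV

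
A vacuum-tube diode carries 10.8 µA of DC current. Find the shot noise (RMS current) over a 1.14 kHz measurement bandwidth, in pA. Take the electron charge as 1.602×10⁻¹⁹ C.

I_n = √(2qI·B)
2qI·B = 2 × 1.602×10⁻¹⁹ × 1.08×10⁻⁵ × 1.14×10³ = 3.94×10⁻²¹ A²
I_n = √(3.94×10⁻²¹) = 6.28×10⁻¹¹ A = 62.8 pA

62.8 pA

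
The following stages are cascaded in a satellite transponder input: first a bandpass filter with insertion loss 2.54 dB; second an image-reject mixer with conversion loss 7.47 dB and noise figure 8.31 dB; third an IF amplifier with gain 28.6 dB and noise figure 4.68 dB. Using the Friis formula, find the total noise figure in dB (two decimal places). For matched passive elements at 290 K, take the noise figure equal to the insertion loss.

14.99 dB

Convert to linear (a loss of L dB is a gain of −L dB): F_i = 10^(NF_i/10), G_i = 10^(G_i,dB/10)
  Stage 1: F_1 = 10^(2.54/10) = 1.795, G_1 = 10^(−2.54/10) = 0.5572
  Stage 2: F_2 = 10^(8.31/10) = 6.776, G_2 = 10^(−7.47/10) = 0.1791
  Stage 3: F_3 = 10^(4.68/10) = 2.938, G_3 = 10^(28.6/10) = 724.4
Friis cascade:
  F = 1.795 + (6.776 − 1)/0.5572 + (2.938 − 1)/0.09977 = 31.58
NF = 10 log₁₀(31.58) = 14.99 dB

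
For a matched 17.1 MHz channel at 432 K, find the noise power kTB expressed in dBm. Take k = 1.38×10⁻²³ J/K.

−99.9 dBm

P_n = kTB = 1.38×10⁻²³ × 432 × 1.71×10⁷ = 1.02×10⁻¹³ W
In dBm: 10 log₁₀(1.02×10⁻¹³ / 10⁻³) = −99.9 dBm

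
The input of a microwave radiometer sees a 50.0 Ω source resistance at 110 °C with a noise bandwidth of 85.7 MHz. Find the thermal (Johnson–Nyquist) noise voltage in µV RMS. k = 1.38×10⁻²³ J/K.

T = 110 °C + 273.15 = 383.15 K
V_n = √(4kTRB)
4kTRB = 4 × 1.38×10⁻²³ × 383.15 × 5.00×10¹ × 8.57×10⁷ = 9.06×10⁻¹¹ V²
V_n = √(9.06×10⁻¹¹) = 9.52×10⁻⁶ V = 9.52 µV

9.52 µV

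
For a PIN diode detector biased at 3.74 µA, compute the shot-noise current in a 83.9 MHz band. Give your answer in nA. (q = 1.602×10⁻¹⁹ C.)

I_n = √(2qI·B)
2qI·B = 2 × 1.602×10⁻¹⁹ × 3.74×10⁻⁶ × 8.39×10⁷ = 1.01×10⁻¹⁶ A²
I_n = √(1.01×10⁻¹⁶) = 1.00×10⁻⁸ A = 10.0 nA

10.0 nA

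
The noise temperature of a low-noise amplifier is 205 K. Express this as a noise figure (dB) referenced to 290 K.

F = 1 + T_e/T₀ = 1 + 205/290 = 1.7069
NF = 10 log₁₀(1.7069) = 2.32 dB

2.32 dB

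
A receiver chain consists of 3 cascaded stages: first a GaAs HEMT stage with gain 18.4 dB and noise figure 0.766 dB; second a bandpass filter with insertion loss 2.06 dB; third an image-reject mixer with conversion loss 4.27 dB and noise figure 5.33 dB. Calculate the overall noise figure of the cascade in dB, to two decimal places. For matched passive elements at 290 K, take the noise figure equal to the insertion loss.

1.00 dB

Convert to linear (a loss of L dB is a gain of −L dB): F_i = 10^(NF_i/10), G_i = 10^(G_i,dB/10)
  Stage 1: F_1 = 10^(0.766/10) = 1.193, G_1 = 10^(18.4/10) = 69.18
  Stage 2: F_2 = 10^(2.06/10) = 1.607, G_2 = 10^(−2.06/10) = 0.6223
  Stage 3: F_3 = 10^(5.33/10) = 3.412, G_3 = 10^(−4.27/10) = 0.3741
Friis cascade:
  F = 1.193 + (1.607 − 1)/69.18 + (3.412 − 1)/43.05 = 1.258
NF = 10 log₁₀(1.258) = 1.00 dB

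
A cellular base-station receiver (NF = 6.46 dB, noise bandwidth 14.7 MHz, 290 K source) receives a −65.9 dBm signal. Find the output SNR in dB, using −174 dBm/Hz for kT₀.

30.0 dB

Noise floor: N = −174 + 10 log₁₀(B) + NF
10 log₁₀(1.47×10⁷) = 71.67 dB
N = −174 + 71.67 + 6.46 = −95.87 dBm
SNR = P_sig − N = −65.9 − (−95.87) = 29.97 dB → 30.0 dB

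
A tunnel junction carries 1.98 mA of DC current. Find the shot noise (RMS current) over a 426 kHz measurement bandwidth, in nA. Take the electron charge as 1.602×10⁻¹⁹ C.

I_n = √(2qI·B)
2qI·B = 2 × 1.602×10⁻¹⁹ × 1.98×10⁻³ × 4.26×10⁵ = 2.70×10⁻¹⁶ A²
I_n = √(2.70×10⁻¹⁶) = 1.64×10⁻⁸ A = 16.4 nA

16.4 nA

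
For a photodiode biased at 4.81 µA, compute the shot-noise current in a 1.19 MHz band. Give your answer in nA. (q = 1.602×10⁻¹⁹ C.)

1.35 nA

I_n = √(2qI·B)
2qI·B = 2 × 1.602×10⁻¹⁹ × 4.81×10⁻⁶ × 1.19×10⁶ = 1.83×10⁻¹⁸ A²
I_n = √(1.83×10⁻¹⁸) = 1.35×10⁻⁹ A = 1.35 nA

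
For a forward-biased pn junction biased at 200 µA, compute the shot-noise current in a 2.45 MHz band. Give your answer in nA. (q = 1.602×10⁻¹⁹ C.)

12.5 nA

I_n = √(2qI·B)
2qI·B = 2 × 1.602×10⁻¹⁹ × 2.00×10⁻⁴ × 2.45×10⁶ = 1.57×10⁻¹⁶ A²
I_n = √(1.57×10⁻¹⁶) = 1.25×10⁻⁸ A = 12.5 nA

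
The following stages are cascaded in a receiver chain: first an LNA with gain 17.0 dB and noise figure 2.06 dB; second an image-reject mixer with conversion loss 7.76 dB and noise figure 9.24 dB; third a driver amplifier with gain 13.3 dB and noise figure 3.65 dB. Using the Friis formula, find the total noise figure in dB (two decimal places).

2.81 dB

Convert to linear (a loss of L dB is a gain of −L dB): F_i = 10^(NF_i/10), G_i = 10^(G_i,dB/10)
  Stage 1: F_1 = 10^(2.06/10) = 1.607, G_1 = 10^(17.0/10) = 50.12
  Stage 2: F_2 = 10^(9.24/10) = 8.395, G_2 = 10^(−7.76/10) = 0.1675
  Stage 3: F_3 = 10^(3.65/10) = 2.317, G_3 = 10^(13.3/10) = 21.38
Friis cascade:
  F = 1.607 + (8.395 − 1)/50.12 + (2.317 − 1)/8.395 = 1.911
NF = 10 log₁₀(1.911) = 2.81 dB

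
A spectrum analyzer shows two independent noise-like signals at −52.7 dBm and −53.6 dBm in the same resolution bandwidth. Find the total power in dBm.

Convert to linear, add, convert back:
P₁ = 5.37×10⁻⁹ W, P₂ = 4.37×10⁻⁹ W
P_tot = 9.74×10⁻⁹ W → 10 log₁₀(P_tot / 10⁻³) = −50.1 dBm

−50.1 dBm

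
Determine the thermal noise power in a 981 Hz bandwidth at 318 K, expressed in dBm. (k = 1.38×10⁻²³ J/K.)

−143.7 dBm

P_n = kTB = 1.38×10⁻²³ × 318 × 9.81×10² = 4.31×10⁻¹⁸ W
In dBm: 10 log₁₀(4.31×10⁻¹⁸ / 10⁻³) = −143.7 dBm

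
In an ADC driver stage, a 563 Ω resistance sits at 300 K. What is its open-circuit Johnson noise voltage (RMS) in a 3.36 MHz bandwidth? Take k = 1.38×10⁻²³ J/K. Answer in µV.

V_n = √(4kTRB)
4kTRB = 4 × 1.38×10⁻²³ × 300 × 5.63×10² × 3.36×10⁶ = 3.13×10⁻¹¹ V²
V_n = √(3.13×10⁻¹¹) = 5.60×10⁻⁶ V = 5.60 µV

5.60 µV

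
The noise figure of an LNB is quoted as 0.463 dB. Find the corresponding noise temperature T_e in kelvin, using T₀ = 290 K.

F = 10^(0.463/10) = 1.1125
T_e = (F − 1)·T₀ = (1.1125 − 1) × 290 = 32.6 K

32.6 K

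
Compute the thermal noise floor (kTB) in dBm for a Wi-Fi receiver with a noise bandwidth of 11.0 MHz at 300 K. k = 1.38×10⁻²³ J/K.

P_n = kTB = 1.38×10⁻²³ × 300 × 1.10×10⁷ = 4.55×10⁻¹⁴ W
In dBm: 10 log₁₀(4.55×10⁻¹⁴ / 10⁻³) = −103.4 dBm

−103.4 dBm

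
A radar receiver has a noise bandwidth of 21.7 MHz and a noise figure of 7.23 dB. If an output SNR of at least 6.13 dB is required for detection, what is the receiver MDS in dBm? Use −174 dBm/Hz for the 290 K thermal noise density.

Sensitivity = −174 + 10 log₁₀(B) + NF + SNR_min
= −174 + 73.36 + 7.23 + 6.13
= −87.28 dBm → −87.3 dBm

−87.3 dBm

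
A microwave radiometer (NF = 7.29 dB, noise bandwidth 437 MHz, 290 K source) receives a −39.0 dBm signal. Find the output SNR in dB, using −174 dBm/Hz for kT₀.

Noise floor: N = −174 + 10 log₁₀(B) + NF
10 log₁₀(4.37×10⁸) = 86.4 dB
N = −174 + 86.4 + 7.29 = −80.31 dBm
SNR = P_sig − N = −39.0 − (−80.31) = 41.31 dB → 41.3 dB

41.3 dB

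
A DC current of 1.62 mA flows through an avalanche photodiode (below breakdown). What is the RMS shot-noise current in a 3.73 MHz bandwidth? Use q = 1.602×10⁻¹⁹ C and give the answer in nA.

44.0 nA

I_n = √(2qI·B)
2qI·B = 2 × 1.602×10⁻¹⁹ × 1.62×10⁻³ × 3.73×10⁶ = 1.94×10⁻¹⁵ A²
I_n = √(1.94×10⁻¹⁵) = 4.40×10⁻⁸ A = 44.0 nA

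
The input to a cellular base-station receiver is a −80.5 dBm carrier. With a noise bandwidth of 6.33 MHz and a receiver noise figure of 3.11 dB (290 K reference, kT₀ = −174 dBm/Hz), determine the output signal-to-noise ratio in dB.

22.4 dB

Noise floor: N = −174 + 10 log₁₀(B) + NF
10 log₁₀(6.33×10⁶) = 68.01 dB
N = −174 + 68.01 + 3.11 = −102.88 dBm
SNR = P_sig − N = −80.5 − (−102.88) = 22.38 dB → 22.4 dB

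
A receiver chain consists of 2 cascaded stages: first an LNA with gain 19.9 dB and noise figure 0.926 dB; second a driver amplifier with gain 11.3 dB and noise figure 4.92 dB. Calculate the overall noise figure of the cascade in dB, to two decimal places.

1.00 dB

Convert to linear (a loss of L dB is a gain of −L dB): F_i = 10^(NF_i/10), G_i = 10^(G_i,dB/10)
  Stage 1: F_1 = 10^(0.926/10) = 1.238, G_1 = 10^(19.9/10) = 97.72
  Stage 2: F_2 = 10^(4.92/10) = 3.105, G_2 = 10^(11.3/10) = 13.49
Friis cascade:
  F = 1.238 + (3.105 − 1)/97.72 = 1.259
NF = 10 log₁₀(1.259) = 1.00 dB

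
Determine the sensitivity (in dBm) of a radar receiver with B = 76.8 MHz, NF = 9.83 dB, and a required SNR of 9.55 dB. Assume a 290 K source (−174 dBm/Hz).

Sensitivity = −174 + 10 log₁₀(B) + NF + SNR_min
= −174 + 78.85 + 9.83 + 9.55
= −75.77 dBm → −75.8 dBm

−75.8 dBm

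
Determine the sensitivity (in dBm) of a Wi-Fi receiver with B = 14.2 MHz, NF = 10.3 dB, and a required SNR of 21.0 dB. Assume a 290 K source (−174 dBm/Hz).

−71.2 dBm

Sensitivity = −174 + 10 log₁₀(B) + NF + SNR_min
= −174 + 71.52 + 10.3 + 21.0
= −71.18 dBm → −71.2 dBm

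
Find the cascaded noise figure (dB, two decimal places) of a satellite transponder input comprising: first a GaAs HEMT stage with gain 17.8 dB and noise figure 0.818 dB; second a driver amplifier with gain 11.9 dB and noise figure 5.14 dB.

0.95 dB

Convert to linear (a loss of L dB is a gain of −L dB): F_i = 10^(NF_i/10), G_i = 10^(G_i,dB/10)
  Stage 1: F_1 = 10^(0.818/10) = 1.207, G_1 = 10^(17.8/10) = 60.26
  Stage 2: F_2 = 10^(5.14/10) = 3.266, G_2 = 10^(11.9/10) = 15.49
Friis cascade:
  F = 1.207 + (3.266 − 1)/60.26 = 1.245
NF = 10 log₁₀(1.245) = 0.95 dB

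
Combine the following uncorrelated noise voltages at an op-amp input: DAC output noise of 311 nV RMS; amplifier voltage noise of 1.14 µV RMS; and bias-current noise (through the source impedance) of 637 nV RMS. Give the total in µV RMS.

1.34 µV

Uncorrelated sources add in power (mean-square): V_tot = √(ΣV_i²)
V_tot = √[(3.11×10⁻⁷)² + (1.14×10⁻⁶)² + (6.37×10⁻⁷)²] = 1.34×10⁻⁶ V = 1.34 µV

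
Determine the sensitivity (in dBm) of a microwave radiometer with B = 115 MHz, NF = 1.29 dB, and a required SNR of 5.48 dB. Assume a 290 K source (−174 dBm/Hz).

−86.6 dBm

Sensitivity = −174 + 10 log₁₀(B) + NF + SNR_min
= −174 + 80.61 + 1.29 + 5.48
= −86.62 dBm → −86.6 dBm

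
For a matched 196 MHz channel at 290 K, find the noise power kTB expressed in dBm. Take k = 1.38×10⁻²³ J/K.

P_n = kTB = 1.38×10⁻²³ × 290 × 1.96×10⁸ = 7.84×10⁻¹³ W
In dBm: 10 log₁₀(7.84×10⁻¹³ / 10⁻³) = −91.1 dBm

−91.1 dBm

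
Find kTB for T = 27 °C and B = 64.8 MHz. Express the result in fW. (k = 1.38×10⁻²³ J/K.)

268 fW

T = 27 °C + 273.15 = 300.15 K
P_n = kTB = 1.38×10⁻²³ × 300.15 × 6.48×10⁷ = 2.68×10⁻¹³ W = 268 fW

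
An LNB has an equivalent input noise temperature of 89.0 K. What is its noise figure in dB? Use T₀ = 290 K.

1.16 dB

F = 1 + T_e/T₀ = 1 + 89.0/290 = 1.3069
NF = 10 log₁₀(1.3069) = 1.16 dB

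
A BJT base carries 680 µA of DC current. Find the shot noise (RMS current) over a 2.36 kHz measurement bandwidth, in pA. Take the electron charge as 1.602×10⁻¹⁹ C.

717 pA

I_n = √(2qI·B)
2qI·B = 2 × 1.602×10⁻¹⁹ × 6.80×10⁻⁴ × 2.36×10³ = 5.14×10⁻¹⁹ A²
I_n = √(5.14×10⁻¹⁹) = 7.17×10⁻¹⁰ A = 717 pA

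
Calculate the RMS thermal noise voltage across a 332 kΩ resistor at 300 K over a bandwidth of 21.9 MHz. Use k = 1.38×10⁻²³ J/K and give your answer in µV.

347 µV

V_n = √(4kTRB)
4kTRB = 4 × 1.38×10⁻²³ × 300 × 3.32×10⁵ × 2.19×10⁷ = 1.20×10⁻⁷ V²
V_n = √(1.20×10⁻⁷) = 3.47×10⁻⁴ V = 347 µV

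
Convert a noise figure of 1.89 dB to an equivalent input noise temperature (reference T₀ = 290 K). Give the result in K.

158 K

F = 10^(1.89/10) = 1.54525
T_e = (F − 1)·T₀ = (1.54525 − 1) × 290 = 158 K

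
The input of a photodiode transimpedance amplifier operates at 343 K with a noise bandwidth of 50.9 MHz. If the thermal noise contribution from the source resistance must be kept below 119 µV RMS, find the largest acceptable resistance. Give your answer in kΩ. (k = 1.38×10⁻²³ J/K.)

14.7 kΩ

Johnson–Nyquist: V_n = √(4kTRB) ⇒ R = V_n² / (4kTB)
4kTB = 4 × 1.38×10⁻²³ × 343 × 5.09×10⁷ = 9.64×10⁻¹³
R = (1.19×10⁻⁴)² / 9.64×10⁻¹³ = 1.47×10⁴ Ω = 14.7 kΩ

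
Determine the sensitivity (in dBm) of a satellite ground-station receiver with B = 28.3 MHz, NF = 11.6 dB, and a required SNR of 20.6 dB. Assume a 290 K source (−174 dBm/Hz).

Sensitivity = −174 + 10 log₁₀(B) + NF + SNR_min
= −174 + 74.52 + 11.6 + 20.6
= −67.28 dBm → −67.3 dBm

−67.3 dBm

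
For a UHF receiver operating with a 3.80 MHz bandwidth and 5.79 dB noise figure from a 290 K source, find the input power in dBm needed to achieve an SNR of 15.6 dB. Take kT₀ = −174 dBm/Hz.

Sensitivity = −174 + 10 log₁₀(B) + NF + SNR_min
= −174 + 65.8 + 5.79 + 15.6
= −86.81 dBm → −86.8 dBm

−86.8 dBm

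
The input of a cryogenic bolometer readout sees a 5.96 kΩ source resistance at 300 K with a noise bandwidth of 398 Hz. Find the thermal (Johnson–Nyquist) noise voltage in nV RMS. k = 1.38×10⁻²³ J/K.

V_n = √(4kTRB)
4kTRB = 4 × 1.38×10⁻²³ × 300 × 5.96×10³ × 3.98×10² = 3.93×10⁻¹⁴ V²
V_n = √(3.93×10⁻¹⁴) = 1.98×10⁻⁷ V = 198 nV

198 nV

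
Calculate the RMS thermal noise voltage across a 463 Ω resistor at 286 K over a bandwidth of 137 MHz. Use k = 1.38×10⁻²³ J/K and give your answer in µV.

31.6 µV

V_n = √(4kTRB)
4kTRB = 4 × 1.38×10⁻²³ × 286 × 4.63×10² × 1.37×10⁸ = 1.00×10⁻⁹ V²
V_n = √(1.00×10⁻⁹) = 3.16×10⁻⁵ V = 31.6 µV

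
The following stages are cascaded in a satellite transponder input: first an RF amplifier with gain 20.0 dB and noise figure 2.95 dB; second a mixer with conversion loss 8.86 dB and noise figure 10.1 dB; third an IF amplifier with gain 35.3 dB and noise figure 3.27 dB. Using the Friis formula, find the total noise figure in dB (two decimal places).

3.33 dB

Convert to linear (a loss of L dB is a gain of −L dB): F_i = 10^(NF_i/10), G_i = 10^(G_i,dB/10)
  Stage 1: F_1 = 10^(2.95/10) = 1.972, G_1 = 10^(20.0/10) = 100.0
  Stage 2: F_2 = 10^(10.1/10) = 10.23, G_2 = 10^(−8.86/10) = 0.1300
  Stage 3: F_3 = 10^(3.27/10) = 2.123, G_3 = 10^(35.3/10) = 3388
Friis cascade:
  F = 1.972 + (10.23 − 1)/100.0 + (2.123 − 1)/13.00 = 2.151
NF = 10 log₁₀(2.151) = 3.33 dB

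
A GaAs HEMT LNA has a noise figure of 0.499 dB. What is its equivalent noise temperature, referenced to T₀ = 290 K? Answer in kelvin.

35.3 K

F = 10^(0.499/10) = 1.12176
T_e = (F − 1)·T₀ = (1.12176 − 1) × 290 = 35.3 K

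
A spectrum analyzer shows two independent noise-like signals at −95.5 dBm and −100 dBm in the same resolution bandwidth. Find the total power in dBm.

−94.2 dBm

Convert to linear, add, convert back:
P₁ = 2.82×10⁻¹³ W, P₂ = 1.00×10⁻¹³ W
P_tot = 3.82×10⁻¹³ W → 10 log₁₀(P_tot / 10⁻³) = −94.2 dBm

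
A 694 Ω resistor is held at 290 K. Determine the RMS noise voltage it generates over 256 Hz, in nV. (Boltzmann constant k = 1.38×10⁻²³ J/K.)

V_n = √(4kTRB)
4kTRB = 4 × 1.38×10⁻²³ × 290 × 6.94×10² × 2.56×10² = 2.84×10⁻¹⁵ V²
V_n = √(2.84×10⁻¹⁵) = 5.33×10⁻⁸ V = 53.3 nV

53.3 nV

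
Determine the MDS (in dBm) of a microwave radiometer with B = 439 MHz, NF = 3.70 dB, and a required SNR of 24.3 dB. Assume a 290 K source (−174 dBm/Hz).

−59.6 dBm

Sensitivity = −174 + 10 log₁₀(B) + NF + SNR_min
= −174 + 86.42 + 3.70 + 24.3
= −59.58 dBm → −59.6 dBm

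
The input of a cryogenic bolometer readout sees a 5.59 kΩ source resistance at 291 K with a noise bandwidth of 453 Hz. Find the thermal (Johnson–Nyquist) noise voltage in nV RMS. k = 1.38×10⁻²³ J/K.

V_n = √(4kTRB)
4kTRB = 4 × 1.38×10⁻²³ × 291 × 5.59×10³ × 4.53×10² = 4.07×10⁻¹⁴ V²
V_n = √(4.07×10⁻¹⁴) = 2.02×10⁻⁷ V = 202 nV

202 nV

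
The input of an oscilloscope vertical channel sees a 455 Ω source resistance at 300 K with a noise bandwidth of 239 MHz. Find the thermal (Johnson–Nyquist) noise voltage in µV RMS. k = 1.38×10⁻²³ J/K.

V_n = √(4kTRB)
4kTRB = 4 × 1.38×10⁻²³ × 300 × 4.55×10² × 2.39×10⁸ = 1.80×10⁻⁹ V²
V_n = √(1.80×10⁻⁹) = 4.24×10⁻⁵ V = 42.4 µV

42.4 µV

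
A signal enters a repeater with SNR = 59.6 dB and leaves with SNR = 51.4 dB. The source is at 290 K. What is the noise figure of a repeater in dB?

NF (dB) = SNR_in(dB) − SNR_out(dB) when the source is at T₀
NF = 59.6 − 51.4 = 8.2 dB

8.2 dB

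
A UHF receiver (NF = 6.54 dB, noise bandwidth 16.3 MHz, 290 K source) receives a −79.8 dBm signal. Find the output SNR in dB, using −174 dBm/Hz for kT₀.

15.5 dB

Noise floor: N = −174 + 10 log₁₀(B) + NF
10 log₁₀(1.63×10⁷) = 72.12 dB
N = −174 + 72.12 + 6.54 = −95.34 dBm
SNR = P_sig − N = −79.8 − (−95.34) = 15.54 dB → 15.5 dB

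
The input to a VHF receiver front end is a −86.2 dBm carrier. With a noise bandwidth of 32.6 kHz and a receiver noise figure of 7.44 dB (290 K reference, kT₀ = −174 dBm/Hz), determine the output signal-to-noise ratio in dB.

35.2 dB

Noise floor: N = −174 + 10 log₁₀(B) + NF
10 log₁₀(3.26×10⁴) = 45.13 dB
N = −174 + 45.13 + 7.44 = −121.43 dBm
SNR = P_sig − N = −86.2 − (−121.43) = 35.23 dB → 35.2 dB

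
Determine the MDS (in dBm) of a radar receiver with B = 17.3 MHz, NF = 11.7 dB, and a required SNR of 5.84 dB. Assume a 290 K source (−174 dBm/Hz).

−84.1 dBm

Sensitivity = −174 + 10 log₁₀(B) + NF + SNR_min
= −174 + 72.38 + 11.7 + 5.84
= −84.08 dBm → −84.1 dBm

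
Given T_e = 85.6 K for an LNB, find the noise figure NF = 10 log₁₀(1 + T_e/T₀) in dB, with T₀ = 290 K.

F = 1 + T_e/T₀ = 1 + 85.6/290 = 1.29517
NF = 10 log₁₀(1.29517) = 1.12 dB

1.12 dB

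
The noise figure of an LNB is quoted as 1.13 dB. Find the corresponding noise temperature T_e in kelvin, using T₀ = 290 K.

86.2 K

F = 10^(1.13/10) = 1.29718
T_e = (F − 1)·T₀ = (1.29718 − 1) × 290 = 86.2 K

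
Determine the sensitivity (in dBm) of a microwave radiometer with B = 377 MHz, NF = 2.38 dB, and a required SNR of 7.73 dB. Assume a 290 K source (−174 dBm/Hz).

Sensitivity = −174 + 10 log₁₀(B) + NF + SNR_min
= −174 + 85.76 + 2.38 + 7.73
= −78.13 dBm → −78.1 dBm

−78.1 dBm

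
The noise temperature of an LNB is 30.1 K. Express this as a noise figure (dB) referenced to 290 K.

F = 1 + T_e/T₀ = 1 + 30.1/290 = 1.10379
NF = 10 log₁₀(1.10379) = 0.429 dB

0.429 dB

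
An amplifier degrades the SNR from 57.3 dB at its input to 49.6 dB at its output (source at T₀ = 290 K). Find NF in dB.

7.7 dB

NF (dB) = SNR_in(dB) − SNR_out(dB) when the source is at T₀
NF = 57.3 − 49.6 = 7.7 dB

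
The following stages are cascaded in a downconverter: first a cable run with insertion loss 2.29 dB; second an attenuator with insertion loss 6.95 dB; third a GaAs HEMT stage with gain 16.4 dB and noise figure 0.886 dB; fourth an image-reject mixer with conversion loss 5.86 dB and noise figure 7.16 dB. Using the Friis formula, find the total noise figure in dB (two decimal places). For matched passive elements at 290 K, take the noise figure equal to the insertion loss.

10.45 dB

Convert to linear (a loss of L dB is a gain of −L dB): F_i = 10^(NF_i/10), G_i = 10^(G_i,dB/10)
  Stage 1: F_1 = 10^(2.29/10) = 1.694, G_1 = 10^(−2.29/10) = 0.5902
  Stage 2: F_2 = 10^(6.95/10) = 4.955, G_2 = 10^(−6.95/10) = 0.2018
  Stage 3: F_3 = 10^(0.886/10) = 1.226, G_3 = 10^(16.4/10) = 43.65
  Stage 4: F_4 = 10^(7.16/10) = 5.200, G_4 = 10^(−5.86/10) = 0.2594
Friis cascade:
  F = 1.694 + (4.955 − 1)/0.5902 + (1.226 − 1)/0.1191 + (5.200 − 1)/5.200 = 11.10
NF = 10 log₁₀(11.10) = 10.45 dB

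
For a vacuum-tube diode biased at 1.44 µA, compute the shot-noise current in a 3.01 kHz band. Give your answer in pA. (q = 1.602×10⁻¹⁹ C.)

I_n = √(2qI·B)
2qI·B = 2 × 1.602×10⁻¹⁹ × 1.44×10⁻⁶ × 3.01×10³ = 1.39×10⁻²¹ A²
I_n = √(1.39×10⁻²¹) = 3.73×10⁻¹¹ A = 37.3 pA

37.3 pA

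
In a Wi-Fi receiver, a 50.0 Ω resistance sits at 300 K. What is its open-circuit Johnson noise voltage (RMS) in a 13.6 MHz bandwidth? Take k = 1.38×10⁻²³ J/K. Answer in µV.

3.36 µV

V_n = √(4kTRB)
4kTRB = 4 × 1.38×10⁻²³ × 300 × 5.00×10¹ × 1.36×10⁷ = 1.13×10⁻¹¹ V²
V_n = √(1.13×10⁻¹¹) = 3.36×10⁻⁶ V = 3.36 µV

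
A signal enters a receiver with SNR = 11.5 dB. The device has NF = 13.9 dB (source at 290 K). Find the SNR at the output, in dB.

By definition F = SNR_in/SNR_out, so in dB: SNR_out = SNR_in − NF
SNR_out = 11.5 − 13.9 = −2.4 dB

−2.4 dB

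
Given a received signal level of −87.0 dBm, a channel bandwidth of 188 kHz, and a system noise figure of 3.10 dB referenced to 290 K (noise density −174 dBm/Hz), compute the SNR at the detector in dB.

31.2 dB

Noise floor: N = −174 + 10 log₁₀(B) + NF
10 log₁₀(1.88×10⁵) = 52.74 dB
N = −174 + 52.74 + 3.10 = −118.16 dBm
SNR = P_sig − N = −87.0 − (−118.16) = 31.16 dB → 31.2 dB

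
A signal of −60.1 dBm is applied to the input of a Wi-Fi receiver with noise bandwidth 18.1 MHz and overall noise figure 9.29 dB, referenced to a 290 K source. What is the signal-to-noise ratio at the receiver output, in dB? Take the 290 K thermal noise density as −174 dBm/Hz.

32.0 dB

Noise floor: N = −174 + 10 log₁₀(B) + NF
10 log₁₀(1.81×10⁷) = 72.58 dB
N = −174 + 72.58 + 9.29 = −92.13 dBm
SNR = P_sig − N = −60.1 − (−92.13) = 32.03 dB → 32.0 dB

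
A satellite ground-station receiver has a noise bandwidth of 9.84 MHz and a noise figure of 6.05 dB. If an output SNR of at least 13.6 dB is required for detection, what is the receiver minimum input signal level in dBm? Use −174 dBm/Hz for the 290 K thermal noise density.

Sensitivity = −174 + 10 log₁₀(B) + NF + SNR_min
= −174 + 69.93 + 6.05 + 13.6
= −84.42 dBm → −84.4 dBm

−84.4 dBm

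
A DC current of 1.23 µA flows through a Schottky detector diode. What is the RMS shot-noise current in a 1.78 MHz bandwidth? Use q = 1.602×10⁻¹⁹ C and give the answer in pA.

I_n = √(2qI·B)
2qI·B = 2 × 1.602×10⁻¹⁹ × 1.23×10⁻⁶ × 1.78×10⁶ = 7.01×10⁻¹⁹ A²
I_n = √(7.01×10⁻¹⁹) = 8.38×10⁻¹⁰ A = 838 pA

838 pA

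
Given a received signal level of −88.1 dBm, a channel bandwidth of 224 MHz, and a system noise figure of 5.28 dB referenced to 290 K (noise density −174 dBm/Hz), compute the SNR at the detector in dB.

Noise floor: N = −174 + 10 log₁₀(B) + NF
10 log₁₀(2.24×10⁸) = 83.5 dB
N = −174 + 83.5 + 5.28 = −85.22 dBm
SNR = P_sig − N = −88.1 − (−85.22) = −2.88 dB → −2.9 dB

−2.9 dB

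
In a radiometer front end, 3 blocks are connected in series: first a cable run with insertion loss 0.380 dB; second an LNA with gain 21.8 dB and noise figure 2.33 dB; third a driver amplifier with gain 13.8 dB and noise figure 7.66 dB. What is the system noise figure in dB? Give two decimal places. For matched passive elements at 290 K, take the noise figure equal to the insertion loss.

Convert to linear (a loss of L dB is a gain of −L dB): F_i = 10^(NF_i/10), G_i = 10^(G_i,dB/10)
  Stage 1: F_1 = 10^(0.380/10) = 1.091, G_1 = 10^(−0.380/10) = 0.9162
  Stage 2: F_2 = 10^(2.33/10) = 1.710, G_2 = 10^(21.8/10) = 151.4
  Stage 3: F_3 = 10^(7.66/10) = 5.834, G_3 = 10^(13.8/10) = 23.99
Friis cascade:
  F = 1.091 + (1.710 − 1)/0.9162 + (5.834 − 1)/138.7 = 1.901
NF = 10 log₁₀(1.901) = 2.79 dB

2.79 dB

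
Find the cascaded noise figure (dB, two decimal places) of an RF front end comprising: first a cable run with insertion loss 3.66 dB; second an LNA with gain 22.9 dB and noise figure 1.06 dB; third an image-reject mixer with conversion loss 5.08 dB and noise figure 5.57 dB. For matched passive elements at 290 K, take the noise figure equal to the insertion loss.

4.77 dB

Convert to linear (a loss of L dB is a gain of −L dB): F_i = 10^(NF_i/10), G_i = 10^(G_i,dB/10)
  Stage 1: F_1 = 10^(3.66/10) = 2.323, G_1 = 10^(−3.66/10) = 0.4305
  Stage 2: F_2 = 10^(1.06/10) = 1.276, G_2 = 10^(22.9/10) = 195.0
  Stage 3: F_3 = 10^(5.57/10) = 3.606, G_3 = 10^(−5.08/10) = 0.3105
Friis cascade:
  F = 2.323 + (1.276 − 1)/0.4305 + (3.606 − 1)/83.95 = 2.996
NF = 10 log₁₀(2.996) = 4.77 dB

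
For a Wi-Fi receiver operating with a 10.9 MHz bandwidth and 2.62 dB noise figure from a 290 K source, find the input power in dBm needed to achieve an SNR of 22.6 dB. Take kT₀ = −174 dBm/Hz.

Sensitivity = −174 + 10 log₁₀(B) + NF + SNR_min
= −174 + 70.37 + 2.62 + 22.6
= −78.41 dBm → −78.4 dBm

−78.4 dBm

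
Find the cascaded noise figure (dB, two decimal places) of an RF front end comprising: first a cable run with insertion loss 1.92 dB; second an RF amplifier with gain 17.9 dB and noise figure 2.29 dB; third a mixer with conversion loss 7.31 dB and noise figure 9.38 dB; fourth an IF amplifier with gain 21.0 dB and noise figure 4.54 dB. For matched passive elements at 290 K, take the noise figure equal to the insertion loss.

4.89 dB

Convert to linear (a loss of L dB is a gain of −L dB): F_i = 10^(NF_i/10), G_i = 10^(G_i,dB/10)
  Stage 1: F_1 = 10^(1.92/10) = 1.556, G_1 = 10^(−1.92/10) = 0.6427
  Stage 2: F_2 = 10^(2.29/10) = 1.694, G_2 = 10^(17.9/10) = 61.66
  Stage 3: F_3 = 10^(9.38/10) = 8.670, G_3 = 10^(−7.31/10) = 0.1858
  Stage 4: F_4 = 10^(4.54/10) = 2.844, G_4 = 10^(21.0/10) = 125.9
Friis cascade:
  F = 1.556 + (1.694 − 1)/0.6427 + (8.670 − 1)/39.63 + (2.844 − 1)/7.362 = 3.080
NF = 10 log₁₀(3.080) = 4.89 dB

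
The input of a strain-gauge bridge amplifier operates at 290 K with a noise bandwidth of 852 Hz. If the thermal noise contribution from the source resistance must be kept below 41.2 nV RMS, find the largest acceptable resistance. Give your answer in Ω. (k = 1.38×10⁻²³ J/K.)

124 Ω

Johnson–Nyquist: V_n = √(4kTRB) ⇒ R = V_n² / (4kTB)
4kTB = 4 × 1.38×10⁻²³ × 290 × 8.52×10² = 1.36×10⁻¹⁷
R = (4.12×10⁻⁸)² / 1.36×10⁻¹⁷ = 1.24×10² Ω = 124 Ω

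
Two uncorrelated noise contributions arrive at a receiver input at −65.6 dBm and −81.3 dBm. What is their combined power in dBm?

−65.5 dBm

Convert to linear, add, convert back:
P₁ = 2.75×10⁻¹⁰ W, P₂ = 7.41×10⁻¹² W
P_tot = 2.83×10⁻¹⁰ W → 10 log₁₀(P_tot / 10⁻³) = −65.5 dBm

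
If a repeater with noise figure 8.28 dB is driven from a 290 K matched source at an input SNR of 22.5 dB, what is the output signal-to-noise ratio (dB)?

By definition F = SNR_in/SNR_out, so in dB: SNR_out = SNR_in − NF
SNR_out = 22.5 − 8.28 = 14.22 dB

14.22 dB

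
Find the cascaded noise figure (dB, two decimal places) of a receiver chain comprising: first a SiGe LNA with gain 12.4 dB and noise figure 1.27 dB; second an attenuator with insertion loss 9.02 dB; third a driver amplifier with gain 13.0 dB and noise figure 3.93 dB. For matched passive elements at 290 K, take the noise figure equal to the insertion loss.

Convert to linear (a loss of L dB is a gain of −L dB): F_i = 10^(NF_i/10), G_i = 10^(G_i,dB/10)
  Stage 1: F_1 = 10^(1.27/10) = 1.340, G_1 = 10^(12.4/10) = 17.38
  Stage 2: F_2 = 10^(9.02/10) = 7.980, G_2 = 10^(−9.02/10) = 0.1253
  Stage 3: F_3 = 10^(3.93/10) = 2.472, G_3 = 10^(13.0/10) = 19.95
Friis cascade:
  F = 1.340 + (7.980 − 1)/17.38 + (2.472 − 1)/2.178 = 2.417
NF = 10 log₁₀(2.417) = 3.83 dB

3.83 dB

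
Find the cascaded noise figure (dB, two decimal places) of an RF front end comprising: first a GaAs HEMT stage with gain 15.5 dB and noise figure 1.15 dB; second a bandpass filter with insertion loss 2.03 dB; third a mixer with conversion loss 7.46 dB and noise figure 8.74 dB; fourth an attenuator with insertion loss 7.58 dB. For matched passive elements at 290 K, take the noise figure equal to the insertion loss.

Convert to linear (a loss of L dB is a gain of −L dB): F_i = 10^(NF_i/10), G_i = 10^(G_i,dB/10)
  Stage 1: F_1 = 10^(1.15/10) = 1.303, G_1 = 10^(15.5/10) = 35.48
  Stage 2: F_2 = 10^(2.03/10) = 1.596, G_2 = 10^(−2.03/10) = 0.6266
  Stage 3: F_3 = 10^(8.74/10) = 7.482, G_3 = 10^(−7.46/10) = 0.1795
  Stage 4: F_4 = 10^(7.58/10) = 5.728, G_4 = 10^(−7.58/10) = 0.1746
Friis cascade:
  F = 1.303 + (1.596 − 1)/35.48 + (7.482 − 1)/22.23 + (5.728 − 1)/3.990 = 2.796
NF = 10 log₁₀(2.796) = 4.47 dB

4.47 dB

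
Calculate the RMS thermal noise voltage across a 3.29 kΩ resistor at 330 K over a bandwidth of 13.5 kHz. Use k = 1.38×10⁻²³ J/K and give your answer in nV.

V_n = √(4kTRB)
4kTRB = 4 × 1.38×10⁻²³ × 330 × 3.29×10³ × 1.35×10⁴ = 8.09×10⁻¹³ V²
V_n = √(8.09×10⁻¹³) = 8.99×10⁻⁷ V = 899 nV

899 nV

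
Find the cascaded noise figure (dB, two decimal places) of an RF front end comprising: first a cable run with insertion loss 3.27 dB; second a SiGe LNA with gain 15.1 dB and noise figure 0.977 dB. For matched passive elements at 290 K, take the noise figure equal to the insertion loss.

Convert to linear (a loss of L dB is a gain of −L dB): F_i = 10^(NF_i/10), G_i = 10^(G_i,dB/10)
  Stage 1: F_1 = 10^(3.27/10) = 2.123, G_1 = 10^(−3.27/10) = 0.4710
  Stage 2: F_2 = 10^(0.977/10) = 1.252, G_2 = 10^(15.1/10) = 32.36
Friis cascade:
  F = 2.123 + (1.252 − 1)/0.4710 = 2.659
NF = 10 log₁₀(2.659) = 4.25 dB

4.25 dB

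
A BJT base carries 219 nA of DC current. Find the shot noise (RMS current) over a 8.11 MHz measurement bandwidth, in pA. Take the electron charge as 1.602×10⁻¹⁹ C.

754 pA

I_n = √(2qI·B)
2qI·B = 2 × 1.602×10⁻¹⁹ × 2.19×10⁻⁷ × 8.11×10⁶ = 5.69×10⁻¹⁹ A²
I_n = √(5.69×10⁻¹⁹) = 7.54×10⁻¹⁰ A = 754 pA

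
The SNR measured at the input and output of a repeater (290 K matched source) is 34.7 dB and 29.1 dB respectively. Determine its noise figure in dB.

5.6 dB

NF (dB) = SNR_in(dB) − SNR_out(dB) when the source is at T₀
NF = 34.7 − 29.1 = 5.6 dB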